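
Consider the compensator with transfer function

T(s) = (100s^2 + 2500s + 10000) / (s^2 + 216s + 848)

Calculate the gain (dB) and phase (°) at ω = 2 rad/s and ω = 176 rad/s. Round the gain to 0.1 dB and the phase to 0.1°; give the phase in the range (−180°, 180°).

ω = 2: 21.2 dB, 0.4°; ω = 176: 36.2 dB, 43.5°

Substitute s = j2:
Numerator: 100(j2)^2 + 2500(j2) + 10000 = 9600 + j5000
Denominator: (j2)^2 + 216(j2) + 848 = 844 + j432
|N| = √(9600² + 5000²) ≈ 10824, ∠N ≈ 27.51°
|D| = √(844² + 432²) ≈ 948.14, ∠D ≈ 27.11°
|T| = 10824 / 948.14 ≈ 11.416
Gain = 20 log₁₀(11.416) ≈ 21.15 dB
∠T = 27.51° − 27.11° = 0.40°

Substitute s = j176:
Numerator: 100(j176)^2 + 2500(j176) + 10000 = -3087600 + j440000
Denominator: (j176)^2 + 216(j176) + 848 = -30128 + j38016
|N| = √(3087600² + 440000²) ≈ 3.1188e+06, ∠N ≈ 171.89°
|D| = √(30128² + 38016²) ≈ 48507, ∠D ≈ 128.40°
|T| = 3.1188e+06 / 48507 ≈ 64.296
Gain = 20 log₁₀(64.296) ≈ 36.16 dB
∠T = 171.89° − 128.40° = 43.49°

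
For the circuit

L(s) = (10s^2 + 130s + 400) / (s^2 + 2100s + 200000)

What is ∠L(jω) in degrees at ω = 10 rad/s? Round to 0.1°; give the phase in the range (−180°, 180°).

108.8°

Substitute s = j10:
Numerator: 10(j10)^2 + 130(j10) + 400 = -600 + j1300
Denominator: (j10)^2 + 2100(j10) + 200000 = 199900 + j21000
|N| = √(600² + 1300²) ≈ 1431.8, ∠N ≈ 114.78°
|D| = √(199900² + 21000²) ≈ 2.01e+05, ∠D ≈ 6.00°
∠L = 114.78° − 6.00° = 108.78°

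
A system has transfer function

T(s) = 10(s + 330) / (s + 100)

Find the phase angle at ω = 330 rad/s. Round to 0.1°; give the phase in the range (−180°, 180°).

At s = jω = j330:
zero (s+330): 330 + j330 → |·| = √(330²+330²) = √217800 ≈ 466.69, ∠ = arctan(330/330) ≈ 45.00°
pole (s+100): 100 + j330 → |·| = √(100²+330²) = √118900 ≈ 344.82, ∠ = arctan(330/100) ≈ 73.14°
∠T = 45.00° − 73.14° = -28.14°

-28.1°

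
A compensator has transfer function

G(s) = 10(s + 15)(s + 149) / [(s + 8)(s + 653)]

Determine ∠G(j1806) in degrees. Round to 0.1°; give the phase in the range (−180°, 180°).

At s = jω = j1806:
zero (s+15): 15 + j1806 → |·| = √(15²+1806²) = √3261861 ≈ 1806.1, ∠ = arctan(1806/15) ≈ 89.52°
zero (s+149): 149 + j1806 → |·| = √(149²+1806²) = √3283837 ≈ 1812.1, ∠ = arctan(1806/149) ≈ 85.28°
pole (s+8): 8 + j1806 → |·| = √(8²+1806²) = √3261700 ≈ 1806, ∠ = arctan(1806/8) ≈ 89.75°
pole (s+653): 653 + j1806 → |·| = √(653²+1806²) = √3688045 ≈ 1920.4, ∠ = arctan(1806/653) ≈ 70.12°
∠G = 174.80° − 159.87° = 14.93°

14.9°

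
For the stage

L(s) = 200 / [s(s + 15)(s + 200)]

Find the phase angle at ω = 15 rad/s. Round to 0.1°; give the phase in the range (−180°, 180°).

At s = jω = j15:
pole (s+15): 15 + j15 → |·| = √(15²+15²) = √450 ≈ 21.213, ∠ = arctan(15/15) ≈ 45.00°
pole (s+200): 200 + j15 → |·| = √(200²+15²) = √40225 ≈ 200.56, ∠ = arctan(15/200) ≈ 4.29°
pole at origin: |s| = 15, ∠ = 90.00° (in denominator)
∠L = 0.00° − 139.29° = -139.29°

-139.3°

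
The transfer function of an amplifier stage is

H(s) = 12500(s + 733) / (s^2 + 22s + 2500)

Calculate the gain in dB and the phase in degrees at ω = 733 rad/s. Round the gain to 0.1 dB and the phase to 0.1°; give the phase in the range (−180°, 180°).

At s = jω = j733:
zero (s+733): 733 + j733 → |·| = √(733²+733²) = √1074578 ≈ 1036.6, ∠ = arctan(733/733) ≈ 45.00°
quadratic: (j733)² + 22·j733 + 2500 = -534789 + j16126 → |·| ≈ 5.3503e+05, ∠ ≈ 178.27°
|H| = 12500 · 1036.6 / 5.3503e+05 ≈ 24.218
Gain = 20 log₁₀(24.218) ≈ 27.68 dB
∠H = 45.00° − 178.27° = -133.27°

27.7 dB, -133.3°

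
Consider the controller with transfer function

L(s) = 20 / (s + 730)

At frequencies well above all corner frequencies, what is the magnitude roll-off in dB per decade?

-20 dB/decade

Each pole contributes −20 dB/decade at high frequency; each zero contributes +20 dB/decade.
Net: 0 zero(s) − 1 pole(s) → -20 dB/decade.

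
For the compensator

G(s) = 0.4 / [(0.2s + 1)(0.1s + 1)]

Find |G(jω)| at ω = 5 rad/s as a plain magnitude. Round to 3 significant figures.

At ω = 5 rad/s:
pole (1 + j5·0.2) = 1 + j1 → |·| ≈ 1.4142, ∠ ≈ 45.00°
pole (1 + j5·0.1) = 1 + j0.5 → |·| ≈ 1.118, ∠ ≈ 26.57°
|G| = 0.4 · 1 / (1.4142 · 1.118) ≈ 0.25299

0.253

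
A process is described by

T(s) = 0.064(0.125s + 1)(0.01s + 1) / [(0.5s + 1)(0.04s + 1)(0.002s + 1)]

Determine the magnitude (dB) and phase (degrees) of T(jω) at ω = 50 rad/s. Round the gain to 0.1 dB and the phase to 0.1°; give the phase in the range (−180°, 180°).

-41.9 dB, -49.4°

At ω = 50 rad/s:
zero (1 + j50·0.125) = 1 + j6.25 → |·| ≈ 6.3295, ∠ ≈ 80.91°
zero (1 + j50·0.01) = 1 + j0.5 → |·| ≈ 1.118, ∠ ≈ 26.57°
pole (1 + j50·0.5) = 1 + j25 → |·| ≈ 25.02, ∠ ≈ 87.71°
pole (1 + j50·0.04) = 1 + j2 → |·| ≈ 2.2361, ∠ ≈ 63.43°
pole (1 + j50·0.002) = 1 + j0.1 → |·| ≈ 1.005, ∠ ≈ 5.71°
|T| = 0.064 · 6.3295 · 1.118 / (25.02 · 2.2361 · 1.005) ≈ 0.0080546
Gain = 20 log₁₀(0.0080546) ≈ -41.88 dB
∠T = (80.91° + 26.57°) − (87.71° + 63.43° + 5.71°) = -49.37°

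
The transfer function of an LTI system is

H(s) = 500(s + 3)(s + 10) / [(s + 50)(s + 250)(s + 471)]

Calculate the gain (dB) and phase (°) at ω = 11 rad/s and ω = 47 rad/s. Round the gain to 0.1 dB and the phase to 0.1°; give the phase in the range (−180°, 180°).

At s = jω = j11:
zero (s+3): 3 + j11 → |·| = √(3²+11²) = √130 ≈ 11.402, ∠ = arctan(11/3) ≈ 74.74°
zero (s+10): 10 + j11 → |·| = √(10²+11²) = √221 ≈ 14.866, ∠ = arctan(11/10) ≈ 47.73°
pole (s+50): 50 + j11 → |·| = √(50²+11²) = √2621 ≈ 51.196, ∠ = arctan(11/50) ≈ 12.41°
pole (s+250): 250 + j11 → |·| = √(250²+11²) = √62621 ≈ 250.24, ∠ = arctan(11/250) ≈ 2.52°
pole (s+471): 471 + j11 → |·| = √(471²+11²) = √221962 ≈ 471.13, ∠ = arctan(11/471) ≈ 1.34°
|H| = 500 · 169.5 / 6.0358e+06 ≈ 0.014041
Gain = 20 log₁₀(0.014041) ≈ -37.05 dB
∠H = 122.47° − 16.27° = 106.20°

At s = jω = j47:
zero (s+3): 3 + j47 → |·| = √(3²+47²) = √2218 ≈ 47.096, ∠ = arctan(47/3) ≈ 86.35°
zero (s+10): 10 + j47 → |·| = √(10²+47²) = √2309 ≈ 48.052, ∠ = arctan(47/10) ≈ 77.99°
pole (s+50): 50 + j47 → |·| = √(50²+47²) = √4709 ≈ 68.622, ∠ = arctan(47/50) ≈ 43.23°
pole (s+250): 250 + j47 → |·| = √(250²+47²) = √64709 ≈ 254.38, ∠ = arctan(47/250) ≈ 10.65°
pole (s+471): 471 + j47 → |·| = √(471²+47²) = √224050 ≈ 473.34, ∠ = arctan(47/471) ≈ 5.70°
|H| = 500 · 2263.1 / 8.2627e+06 ≈ 0.13695
Gain = 20 log₁₀(0.13695) ≈ -17.27 dB
∠H = 164.34° − 59.58° = 104.76°

ω = 11: -37.1 dB, 106.2°; ω = 47: -17.3 dB, 104.8°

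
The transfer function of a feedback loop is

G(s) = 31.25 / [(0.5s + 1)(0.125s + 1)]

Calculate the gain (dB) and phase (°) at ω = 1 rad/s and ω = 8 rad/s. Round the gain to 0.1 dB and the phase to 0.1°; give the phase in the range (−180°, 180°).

At ω = 1 rad/s:
pole (1 + j1·0.5) = 1 + j0.5 → |·| ≈ 1.118, ∠ ≈ 26.57°
pole (1 + j1·0.125) = 1 + j0.125 → |·| ≈ 1.0078, ∠ ≈ 7.13°
|G| = 31.25 · 1 / (1.118 · 1.0078) ≈ 27.735
Gain = 20 log₁₀(27.735) ≈ 28.86 dB
∠G = (0°) − (26.57° + 7.13°) = -33.70°

At ω = 8 rad/s:
pole (1 + j8·0.5) = 1 + j4 → |·| ≈ 4.1231, ∠ ≈ 75.96°
pole (1 + j8·0.125) = 1 + j1 → |·| ≈ 1.4142, ∠ ≈ 45.00°
|G| = 31.25 · 1 / (4.1231 · 1.4142) ≈ 5.3594
Gain = 20 log₁₀(5.3594) ≈ 14.58 dB
∠G = (0°) − (75.96° + 45.00°) = -120.96°

ω = 1: 28.9 dB, -33.7°; ω = 8: 14.6 dB, -121.0°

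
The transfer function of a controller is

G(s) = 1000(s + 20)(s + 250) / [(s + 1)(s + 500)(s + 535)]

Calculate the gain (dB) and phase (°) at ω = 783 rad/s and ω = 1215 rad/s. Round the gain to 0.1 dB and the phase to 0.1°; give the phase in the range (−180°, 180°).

At s = jω = j783:
zero (s+20): 20 + j783 → |·| = √(20²+783²) = √613489 ≈ 783.26, ∠ = arctan(783/20) ≈ 88.54°
zero (s+250): 250 + j783 → |·| = √(250²+783²) = √675589 ≈ 821.94, ∠ = arctan(783/250) ≈ 72.29°
pole (s+1): 1 + j783 → |·| = √(1²+783²) = √613090 ≈ 783, ∠ = arctan(783/1) ≈ 89.93°
pole (s+500): 500 + j783 → |·| = √(500²+783²) = √863089 ≈ 929.03, ∠ = arctan(783/500) ≈ 57.44°
pole (s+535): 535 + j783 → |·| = √(535²+783²) = √899314 ≈ 948.32, ∠ = arctan(783/535) ≈ 55.66°
|G| = 1000 · 6.4379e+05 / 6.8984e+08 ≈ 0.93325
Gain = 20 log₁₀(0.93325) ≈ -0.60 dB
∠G = 160.83° − 203.03° = -42.20°

At s = jω = j1215:
zero (s+20): 20 + j1215 → |·| = √(20²+1215²) = √1476625 ≈ 1215.2, ∠ = arctan(1215/20) ≈ 89.06°
zero (s+250): 250 + j1215 → |·| = √(250²+1215²) = √1538725 ≈ 1240.5, ∠ = arctan(1215/250) ≈ 78.37°
pole (s+1): 1 + j1215 → |·| = √(1²+1215²) = √1476226 ≈ 1215, ∠ = arctan(1215/1) ≈ 89.95°
pole (s+500): 500 + j1215 → |·| = √(500²+1215²) = √1726225 ≈ 1313.9, ∠ = arctan(1215/500) ≈ 67.63°
pole (s+535): 535 + j1215 → |·| = √(535²+1215²) = √1762450 ≈ 1327.6, ∠ = arctan(1215/535) ≈ 66.23°
|G| = 1000 · 1.5075e+06 / 2.1194e+09 ≈ 0.71129
Gain = 20 log₁₀(0.71129) ≈ -2.96 dB
∠G = 167.43° − 223.81° = -56.38°

ω = 783: -0.6 dB, -42.2°; ω = 1215: -3.0 dB, -56.4°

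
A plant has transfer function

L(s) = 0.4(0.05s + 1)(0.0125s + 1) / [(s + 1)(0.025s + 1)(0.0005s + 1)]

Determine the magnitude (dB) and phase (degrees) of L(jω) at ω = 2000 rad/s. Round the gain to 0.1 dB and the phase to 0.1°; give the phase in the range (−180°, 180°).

-43.0 dB, -46.7°

At ω = 2000 rad/s:
zero (1 + j2000·0.05) = 1 + j100 → |·| ≈ 100, ∠ ≈ 89.43°
zero (1 + j2000·0.0125) = 1 + j25 → |·| ≈ 25.02, ∠ ≈ 87.71°
pole (1 + j2000·1) = 1 + j2000 → |·| ≈ 2000, ∠ ≈ 89.97°
pole (1 + j2000·0.025) = 1 + j50 → |·| ≈ 50.01, ∠ ≈ 88.85°
pole (1 + j2000·0.0005) = 1 + j1 → |·| ≈ 1.4142, ∠ ≈ 45.00°
|L| = 0.4 · 100 · 25.02 / (2000 · 50.01 · 1.4142) ≈ 0.0070754
Gain = 20 log₁₀(0.0070754) ≈ -43.00 dB
∠L = (89.43° + 87.71°) − (89.97° + 88.85° + 45.00°) = -46.68°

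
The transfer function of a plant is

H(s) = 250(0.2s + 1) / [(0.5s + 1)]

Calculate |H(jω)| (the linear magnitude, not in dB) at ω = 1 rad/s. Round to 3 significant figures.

228

At ω = 1 rad/s:
zero (1 + j1·0.2) = 1 + j0.2 → |·| ≈ 1.0198, ∠ ≈ 11.31°
pole (1 + j1·0.5) = 1 + j0.5 → |·| ≈ 1.118, ∠ ≈ 26.57°
|H| = 250 · 1.0198 / (1.118) ≈ 228.04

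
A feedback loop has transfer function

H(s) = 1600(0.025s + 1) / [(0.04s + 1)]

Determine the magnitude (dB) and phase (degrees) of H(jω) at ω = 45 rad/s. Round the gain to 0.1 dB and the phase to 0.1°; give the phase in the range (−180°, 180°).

61.4 dB, -12.6°

At ω = 45 rad/s:
zero (1 + j45·0.025) = 1 + j1.125 → |·| ≈ 1.5052, ∠ ≈ 48.37°
pole (1 + j45·0.04) = 1 + j1.8 → |·| ≈ 2.0591, ∠ ≈ 60.95°
|H| = 1600 · 1.5052 / (2.0591) ≈ 1169.6
Gain = 20 log₁₀(1169.6) ≈ 61.36 dB
∠H = (48.37°) − (60.95°) = -12.58°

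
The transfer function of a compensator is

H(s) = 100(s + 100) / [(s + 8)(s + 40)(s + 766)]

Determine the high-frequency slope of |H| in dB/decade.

-40 dB/decade

Each pole contributes −20 dB/decade at high frequency; each zero contributes +20 dB/decade.
Net: 1 zero(s) − 3 pole(s) → -40 dB/decade.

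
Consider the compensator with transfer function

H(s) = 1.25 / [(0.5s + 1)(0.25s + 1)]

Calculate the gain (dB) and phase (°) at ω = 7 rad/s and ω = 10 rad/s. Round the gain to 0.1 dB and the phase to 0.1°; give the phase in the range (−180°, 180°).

At ω = 7 rad/s:
pole (1 + j7·0.5) = 1 + j3.5 → |·| ≈ 3.6401, ∠ ≈ 74.05°
pole (1 + j7·0.25) = 1 + j1.75 → |·| ≈ 2.0156, ∠ ≈ 60.26°
|H| = 1.25 · 1 / (3.6401 · 2.0156) ≈ 0.17037
Gain = 20 log₁₀(0.17037) ≈ -15.37 dB
∠H = (0°) − (74.05° + 60.26°) = -134.31°

At ω = 10 rad/s:
pole (1 + j10·0.5) = 1 + j5 → |·| ≈ 5.099, ∠ ≈ 78.69°
pole (1 + j10·0.25) = 1 + j2.5 → |·| ≈ 2.6926, ∠ ≈ 68.20°
|H| = 1.25 · 1 / (5.099 · 2.6926) ≈ 0.091044
Gain = 20 log₁₀(0.091044) ≈ -20.81 dB
∠H = (0°) − (78.69° + 68.20°) = -146.89°

ω = 7: -15.4 dB, -134.3°; ω = 10: -20.8 dB, -146.9°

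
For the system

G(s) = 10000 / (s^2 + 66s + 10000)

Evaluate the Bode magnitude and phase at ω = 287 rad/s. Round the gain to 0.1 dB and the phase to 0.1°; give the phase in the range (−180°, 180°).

At s = jω = j287:
quadratic: (j287)² + 66·j287 + 10000 = -72369 + j18942 → |·| ≈ 74807, ∠ ≈ 165.33°
|G| = 10000 / 74807 ≈ 0.13368
Gain = 20 log₁₀(0.13368) ≈ -17.48 dB
∠G = 0.00° − 165.33° = -165.33°

-17.5 dB, -165.3°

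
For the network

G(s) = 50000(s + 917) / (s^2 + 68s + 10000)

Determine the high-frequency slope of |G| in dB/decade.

Each pole contributes −20 dB/decade at high frequency; each zero contributes +20 dB/decade.
Net: 1 zero(s) − 2 pole(s) → -20 dB/decade.

-20 dB/decade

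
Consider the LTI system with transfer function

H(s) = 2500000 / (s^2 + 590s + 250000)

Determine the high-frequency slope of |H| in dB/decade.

-40 dB/decade

Each pole contributes −20 dB/decade at high frequency; each zero contributes +20 dB/decade.
Net: 0 zero(s) − 2 pole(s) → -40 dB/decade.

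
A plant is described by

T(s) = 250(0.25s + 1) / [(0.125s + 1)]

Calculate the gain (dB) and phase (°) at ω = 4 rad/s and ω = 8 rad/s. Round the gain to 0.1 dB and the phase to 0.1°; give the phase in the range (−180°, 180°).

At ω = 4 rad/s:
zero (1 + j4·0.25) = 1 + j1 → |·| ≈ 1.4142, ∠ ≈ 45.00°
pole (1 + j4·0.125) = 1 + j0.5 → |·| ≈ 1.118, ∠ ≈ 26.57°
|T| = 250 · 1.4142 / (1.118) ≈ 316.23
Gain = 20 log₁₀(316.23) ≈ 50.00 dB
∠T = (45.00°) − (26.57°) = 18.43°

At ω = 8 rad/s:
zero (1 + j8·0.25) = 1 + j2 → |·| ≈ 2.2361, ∠ ≈ 63.43°
pole (1 + j8·0.125) = 1 + j1 → |·| ≈ 1.4142, ∠ ≈ 45.00°
|T| = 250 · 2.2361 / (1.4142) ≈ 395.29
Gain = 20 log₁₀(395.29) ≈ 51.94 dB
∠T = (63.43°) − (45.00°) = 18.43°

ω = 4: 50.0 dB, 18.4°; ω = 8: 51.9 dB, 18.4°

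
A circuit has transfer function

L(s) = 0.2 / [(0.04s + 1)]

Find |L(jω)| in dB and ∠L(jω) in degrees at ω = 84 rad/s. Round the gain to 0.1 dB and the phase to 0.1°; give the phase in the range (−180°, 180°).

At ω = 84 rad/s:
pole (1 + j84·0.04) = 1 + j3.36 → |·| ≈ 3.5057, ∠ ≈ 73.43°
|L| = 0.2 · 1 / (3.5057) ≈ 0.05705
Gain = 20 log₁₀(0.05705) ≈ -24.87 dB
∠L = (0°) − (73.43°) = -73.43°

-24.9 dB, -73.4°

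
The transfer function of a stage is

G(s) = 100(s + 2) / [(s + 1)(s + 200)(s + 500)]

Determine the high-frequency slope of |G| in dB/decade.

Each pole contributes −20 dB/decade at high frequency; each zero contributes +20 dB/decade.
Net: 1 zero(s) − 3 pole(s) → -40 dB/decade.

-40 dB/decade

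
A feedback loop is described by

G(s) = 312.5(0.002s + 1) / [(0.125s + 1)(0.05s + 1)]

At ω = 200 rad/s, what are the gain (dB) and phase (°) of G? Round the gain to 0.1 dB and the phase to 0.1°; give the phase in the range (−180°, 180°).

2.5 dB, -150.2°

At ω = 200 rad/s:
zero (1 + j200·0.002) = 1 + j0.4 → |·| ≈ 1.077, ∠ ≈ 21.80°
pole (1 + j200·0.125) = 1 + j25 → |·| ≈ 25.02, ∠ ≈ 87.71°
pole (1 + j200·0.05) = 1 + j10 → |·| ≈ 10.05, ∠ ≈ 84.29°
|G| = 312.5 · 1.077 / (25.02 · 10.05) ≈ 1.3385
Gain = 20 log₁₀(1.3385) ≈ 2.53 dB
∠G = (21.80°) − (87.71° + 84.29°) = -150.20°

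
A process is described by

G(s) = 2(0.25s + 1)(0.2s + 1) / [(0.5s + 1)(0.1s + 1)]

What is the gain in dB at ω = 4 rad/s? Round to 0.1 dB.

3.5 dB

At ω = 4 rad/s:
zero (1 + j4·0.25) = 1 + j1 → |·| ≈ 1.4142, ∠ ≈ 45.00°
zero (1 + j4·0.2) = 1 + j0.8 → |·| ≈ 1.2806, ∠ ≈ 38.66°
pole (1 + j4·0.5) = 1 + j2 → |·| ≈ 2.2361, ∠ ≈ 63.43°
pole (1 + j4·0.1) = 1 + j0.4 → |·| ≈ 1.077, ∠ ≈ 21.80°
|G| = 2 · 1.4142 · 1.2806 / (2.2361 · 1.077) ≈ 1.504
Gain = 20 log₁₀(1.504) ≈ 3.54 dB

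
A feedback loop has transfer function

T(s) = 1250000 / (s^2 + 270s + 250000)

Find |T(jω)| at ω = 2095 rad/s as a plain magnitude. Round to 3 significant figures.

At s = jω = j2095:
quadratic: (j2095)² + 270·j2095 + 250000 = -4139025 + j565650 → |·| ≈ 4.1775e+06, ∠ ≈ 172.22°
|T| = 1250000 / 4.1775e+06 ≈ 0.29922

0.299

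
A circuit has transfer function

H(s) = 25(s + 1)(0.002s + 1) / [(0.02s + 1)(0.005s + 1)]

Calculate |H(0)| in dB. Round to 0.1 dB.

H(0) = 25 · 1 / 1 = 25
20 log₁₀(25) ≈ 27.96 dB

28.0 dB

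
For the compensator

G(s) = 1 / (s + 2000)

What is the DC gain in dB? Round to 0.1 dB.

G(0) = 1 / (2000) = 0.0005
20 log₁₀(0.0005) ≈ -66.02 dB

-66.0 dB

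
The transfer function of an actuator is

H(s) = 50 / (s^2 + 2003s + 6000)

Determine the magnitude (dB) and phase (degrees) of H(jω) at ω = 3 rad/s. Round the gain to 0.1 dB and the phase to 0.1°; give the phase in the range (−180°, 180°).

-44.6 dB, -45.1°

Substitute s = j3:
Numerator: 50 = 50 + j0
Denominator: (j3)^2 + 2003(j3) + 6000 = 5991 + j6009
|N| = √(50² + 0²) ≈ 50, ∠N ≈ 0.00°
|D| = √(5991² + 6009²) ≈ 8485.3, ∠D ≈ 45.09°
|H| = 50 / 8485.3 ≈ 0.0058925
Gain = 20 log₁₀(0.0058925) ≈ -44.59 dB
∠H = 0.00° − 45.09° = -45.09°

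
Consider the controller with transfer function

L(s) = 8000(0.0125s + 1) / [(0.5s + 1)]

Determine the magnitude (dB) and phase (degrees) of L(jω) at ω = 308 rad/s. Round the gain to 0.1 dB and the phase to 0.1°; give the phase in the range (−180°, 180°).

At ω = 308 rad/s:
zero (1 + j308·0.0125) = 1 + j3.85 → |·| ≈ 3.9778, ∠ ≈ 75.44°
pole (1 + j308·0.5) = 1 + j154 → |·| ≈ 154, ∠ ≈ 89.63°
|L| = 8000 · 3.9778 / (154) ≈ 206.64
Gain = 20 log₁₀(206.64) ≈ 46.30 dB
∠L = (75.44°) − (89.63°) = -14.19°

46.3 dB, -14.2°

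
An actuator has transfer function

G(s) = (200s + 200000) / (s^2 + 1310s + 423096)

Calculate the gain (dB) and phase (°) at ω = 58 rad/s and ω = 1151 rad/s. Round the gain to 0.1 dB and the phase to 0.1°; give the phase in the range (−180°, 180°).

Substitute s = j58:
Numerator: 200(j58) + 200000 = 200000 + j11600
Denominator: (j58)^2 + 1310(j58) + 423096 = 419732 + j75980
|N| = √(200000² + 11600²) ≈ 2.0034e+05, ∠N ≈ 3.32°
|D| = √(419732² + 75980²) ≈ 4.2655e+05, ∠D ≈ 10.26°
|G| = 2.0034e+05 / 4.2655e+05 ≈ 0.46968
Gain = 20 log₁₀(0.46968) ≈ -6.56 dB
∠G = 3.32° − 10.26° = -6.94°

Substitute s = j1151:
Numerator: 200(j1151) + 200000 = 200000 + j230200
Denominator: (j1151)^2 + 1310(j1151) + 423096 = -901705 + j1507810
|N| = √(200000² + 230200²) ≈ 3.0495e+05, ∠N ≈ 49.02°
|D| = √(901705² + 1507810²) ≈ 1.7569e+06, ∠D ≈ 120.88°
|G| = 3.0495e+05 / 1.7569e+06 ≈ 0.17357
Gain = 20 log₁₀(0.17357) ≈ -15.21 dB
∠G = 49.02° − 120.88° = -71.86°

ω = 58: -6.6 dB, -6.9°; ω = 1151: -15.2 dB, -71.9°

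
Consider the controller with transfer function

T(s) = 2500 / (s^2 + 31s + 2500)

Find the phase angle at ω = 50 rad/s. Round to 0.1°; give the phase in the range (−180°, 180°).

At s = jω = j50:
quadratic: (j50)² + 31·j50 + 2500 = 0 + j1550 → |·| ≈ 1550, ∠ ≈ 90.00°
∠T = 0.00° − 90.00° = -90.00°

-90.0°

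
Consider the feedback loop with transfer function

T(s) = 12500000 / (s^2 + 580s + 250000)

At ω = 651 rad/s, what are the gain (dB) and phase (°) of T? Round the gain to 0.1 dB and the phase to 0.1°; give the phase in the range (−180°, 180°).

29.6 dB, -114.7°

At s = jω = j651:
quadratic: (j651)² + 580·j651 + 250000 = -173801 + j377580 → |·| ≈ 4.1566e+05, ∠ ≈ 114.72°
|T| = 12500000 / 4.1566e+05 ≈ 30.073
Gain = 20 log₁₀(30.073) ≈ 29.56 dB
∠T = 0.00° − 114.72° = -114.72°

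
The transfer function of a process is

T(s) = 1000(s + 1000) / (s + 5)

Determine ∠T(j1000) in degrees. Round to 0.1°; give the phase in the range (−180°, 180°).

At s = jω = j1000:
zero (s+1000): 1000 + j1000 → |·| = √(1000²+1000²) = √2000000 ≈ 1414.2, ∠ = arctan(1000/1000) ≈ 45.00°
pole (s+5): 5 + j1000 → |·| = √(5²+1000²) = √1000025 ≈ 1000, ∠ = arctan(1000/5) ≈ 89.71°
∠T = 45.00° − 89.71° = -44.71°

-44.7°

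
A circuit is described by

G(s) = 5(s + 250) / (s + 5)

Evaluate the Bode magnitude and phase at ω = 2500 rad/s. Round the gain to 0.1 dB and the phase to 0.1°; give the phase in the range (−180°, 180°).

At s = jω = j2500:
zero (s+250): 250 + j2500 → |·| = √(250²+2500²) = √6312500 ≈ 2512.5, ∠ = arctan(2500/250) ≈ 84.29°
pole (s+5): 5 + j2500 → |·| = √(5²+2500²) = √6250025 ≈ 2500, ∠ = arctan(2500/5) ≈ 89.89°
|G| = 5 · 2512.5 / 2500 ≈ 5.025
Gain = 20 log₁₀(5.025) ≈ 14.02 dB
∠G = 84.29° − 89.89° = -5.60°

14.0 dB, -5.6°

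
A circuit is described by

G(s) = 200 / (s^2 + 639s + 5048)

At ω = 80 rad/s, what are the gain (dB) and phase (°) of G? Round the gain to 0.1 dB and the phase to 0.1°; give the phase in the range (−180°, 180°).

-48.2 dB, -91.5°

Substitute s = j80:
Numerator: 200 = 200 + j0
Denominator: (j80)^2 + 639(j80) + 5048 = -1352 + j51120
|N| = √(200² + 0²) ≈ 200, ∠N ≈ 0.00°
|D| = √(1352² + 51120²) ≈ 51138, ∠D ≈ 91.51°
|G| = 200 / 51138 ≈ 0.003911
Gain = 20 log₁₀(0.003911) ≈ -48.15 dB
∠G = 0.00° − 91.51° = -91.51°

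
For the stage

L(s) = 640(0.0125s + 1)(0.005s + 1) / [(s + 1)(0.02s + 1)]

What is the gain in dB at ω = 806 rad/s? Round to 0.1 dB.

At ω = 806 rad/s:
zero (1 + j806·0.0125) = 1 + j10.075 → |·| ≈ 10.125, ∠ ≈ 84.33°
zero (1 + j806·0.005) = 1 + j4.03 → |·| ≈ 4.1522, ∠ ≈ 76.06°
pole (1 + j806·1) = 1 + j806 → |·| ≈ 806, ∠ ≈ 89.93°
pole (1 + j806·0.02) = 1 + j16.12 → |·| ≈ 16.151, ∠ ≈ 86.45°
|L| = 640 · 10.125 · 4.1522 / (806 · 16.151) ≈ 2.0669
Gain = 20 log₁₀(2.0669) ≈ 6.31 dB

6.3 dB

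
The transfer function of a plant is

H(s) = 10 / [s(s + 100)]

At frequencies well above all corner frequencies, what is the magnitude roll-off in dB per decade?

Each pole contributes −20 dB/decade at high frequency; each zero contributes +20 dB/decade.
Net: 0 zero(s) − 2 pole(s) → -40 dB/decade.

-40 dB/decade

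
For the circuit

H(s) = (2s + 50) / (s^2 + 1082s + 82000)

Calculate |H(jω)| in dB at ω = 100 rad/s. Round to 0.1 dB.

Substitute s = j100:
Numerator: 2(j100) + 50 = 50 + j200
Denominator: (j100)^2 + 1082(j100) + 82000 = 72000 + j108200
|N| = √(50² + 200²) ≈ 206.16, ∠N ≈ 75.96°
|D| = √(72000² + 108200²) ≈ 1.2997e+05, ∠D ≈ 56.36°
|H| = 206.16 / 1.2997e+05 ≈ 0.0015862
Gain = 20 log₁₀(0.0015862) ≈ -55.99 dB

-56.0 dB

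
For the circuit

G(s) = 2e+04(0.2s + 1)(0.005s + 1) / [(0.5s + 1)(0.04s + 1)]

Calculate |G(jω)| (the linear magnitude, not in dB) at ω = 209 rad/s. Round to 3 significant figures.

At ω = 209 rad/s:
zero (1 + j209·0.2) = 1 + j41.8 → |·| ≈ 41.812, ∠ ≈ 88.63°
zero (1 + j209·0.005) = 1 + j1.045 → |·| ≈ 1.4464, ∠ ≈ 46.26°
pole (1 + j209·0.5) = 1 + j104.5 → |·| ≈ 104.5, ∠ ≈ 89.45°
pole (1 + j209·0.04) = 1 + j8.36 → |·| ≈ 8.4196, ∠ ≈ 83.18°
|G| = 2e+04 · 41.812 · 1.4464 / (104.5 · 8.4196) ≈ 1374.7

1.37e+03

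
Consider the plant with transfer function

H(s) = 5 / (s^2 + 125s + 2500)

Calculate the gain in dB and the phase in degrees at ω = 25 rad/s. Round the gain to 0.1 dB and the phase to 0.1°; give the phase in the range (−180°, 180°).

-57.3 dB, -59.0°

Substitute s = j25:
Numerator: 5 = 5 + j0
Denominator: (j25)^2 + 125(j25) + 2500 = 1875 + j3125
|N| = √(5² + 0²) ≈ 5, ∠N ≈ 0.00°
|D| = √(1875² + 3125²) ≈ 3644.3, ∠D ≈ 59.04°
|H| = 5 / 3644.3 ≈ 0.001372
Gain = 20 log₁₀(0.001372) ≈ -57.25 dB
∠H = 0.00° − 59.04° = -59.04°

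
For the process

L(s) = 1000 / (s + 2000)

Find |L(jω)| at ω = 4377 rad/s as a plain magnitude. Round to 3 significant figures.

Substitute s = j4377:
Numerator: 1000 = 1000 + j0
Denominator: (j4377) + 2000 = 2000 + j4377
|N| = √(1000² + 0²) ≈ 1000, ∠N ≈ 0.00°
|D| = √(2000² + 4377²) ≈ 4812.3, ∠D ≈ 65.44°
|L| = 1000 / 4812.3 ≈ 0.2078

0.208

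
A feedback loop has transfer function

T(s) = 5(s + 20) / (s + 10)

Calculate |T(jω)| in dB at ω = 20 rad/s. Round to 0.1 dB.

16.0 dB

At s = jω = j20:
zero (s+20): 20 + j20 → |·| = √(20²+20²) = √800 ≈ 28.284, ∠ = arctan(20/20) ≈ 45.00°
pole (s+10): 10 + j20 → |·| = √(10²+20²) = √500 ≈ 22.361, ∠ = arctan(20/10) ≈ 63.43°
|T| = 5 · 28.284 / 22.361 ≈ 6.3244
Gain = 20 log₁₀(6.3244) ≈ 16.02 dB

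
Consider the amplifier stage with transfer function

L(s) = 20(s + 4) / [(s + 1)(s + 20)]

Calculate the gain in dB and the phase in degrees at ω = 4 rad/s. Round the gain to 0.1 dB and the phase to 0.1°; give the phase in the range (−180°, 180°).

At s = jω = j4:
zero (s+4): 4 + j4 → |·| = √(4²+4²) = √32 ≈ 5.6569, ∠ = arctan(4/4) ≈ 45.00°
pole (s+1): 1 + j4 → |·| = √(1²+4²) = √17 ≈ 4.1231, ∠ = arctan(4/1) ≈ 75.96°
pole (s+20): 20 + j4 → |·| = √(20²+4²) = √416 ≈ 20.396, ∠ = arctan(4/20) ≈ 11.31°
|L| = 20 · 5.6569 / 84.095 ≈ 1.3454
Gain = 20 log₁₀(1.3454) ≈ 2.58 dB
∠L = 45.00° − 87.27° = -42.27°

2.6 dB, -42.3°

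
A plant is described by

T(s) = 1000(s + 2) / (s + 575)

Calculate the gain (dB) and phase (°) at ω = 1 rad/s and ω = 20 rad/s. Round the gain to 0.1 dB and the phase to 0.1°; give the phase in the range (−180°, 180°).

At s = jω = j1:
zero (s+2): 2 + j1 → |·| = √(2²+1²) = √5 ≈ 2.2361, ∠ = arctan(1/2) ≈ 26.57°
pole (s+575): 575 + j1 → |·| = √(575²+1²) = √330626 ≈ 575, ∠ = arctan(1/575) ≈ 0.10°
|T| = 1000 · 2.2361 / 575 ≈ 3.8889
Gain = 20 log₁₀(3.8889) ≈ 11.80 dB
∠T = 26.57° − 0.10° = 26.47°

At s = jω = j20:
zero (s+2): 2 + j20 → |·| = √(2²+20²) = √404 ≈ 20.1, ∠ = arctan(20/2) ≈ 84.29°
pole (s+575): 575 + j20 → |·| = √(575²+20²) = √331025 ≈ 575.35, ∠ = arctan(20/575) ≈ 1.99°
|T| = 1000 · 20.1 / 575.35 ≈ 34.935
Gain = 20 log₁₀(34.935) ≈ 30.87 dB
∠T = 84.29° − 1.99° = 82.30°

ω = 1: 11.8 dB, 26.5°; ω = 20: 30.9 dB, 82.3°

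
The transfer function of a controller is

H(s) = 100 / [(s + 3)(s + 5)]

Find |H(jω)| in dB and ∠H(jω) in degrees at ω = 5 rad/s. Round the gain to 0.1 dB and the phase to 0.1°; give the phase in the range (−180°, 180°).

At s = jω = j5:
pole (s+3): 3 + j5 → |·| = √(3²+5²) = √34 ≈ 5.831, ∠ = arctan(5/3) ≈ 59.04°
pole (s+5): 5 + j5 → |·| = √(5²+5²) = √50 ≈ 7.0711, ∠ = arctan(5/5) ≈ 45.00°
|H| = 100 / 41.232 ≈ 2.4253
Gain = 20 log₁₀(2.4253) ≈ 7.70 dB
∠H = 0.00° − 104.04° = -104.04°

7.7 dB, -104.0°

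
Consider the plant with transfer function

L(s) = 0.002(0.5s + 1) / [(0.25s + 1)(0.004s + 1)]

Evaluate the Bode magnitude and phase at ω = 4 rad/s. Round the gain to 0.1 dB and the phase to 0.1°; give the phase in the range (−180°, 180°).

-50.0 dB, 17.5°

At ω = 4 rad/s:
zero (1 + j4·0.5) = 1 + j2 → |·| ≈ 2.2361, ∠ ≈ 63.43°
pole (1 + j4·0.25) = 1 + j1 → |·| ≈ 1.4142, ∠ ≈ 45.00°
pole (1 + j4·0.004) = 1 + j0.016 → |·| ≈ 1.0001, ∠ ≈ 0.92°
|L| = 0.002 · 2.2361 / (1.4142 · 1.0001) ≈ 0.003162
Gain = 20 log₁₀(0.003162) ≈ -50.00 dB
∠L = (63.43°) − (45.00° + 0.92°) = 17.51°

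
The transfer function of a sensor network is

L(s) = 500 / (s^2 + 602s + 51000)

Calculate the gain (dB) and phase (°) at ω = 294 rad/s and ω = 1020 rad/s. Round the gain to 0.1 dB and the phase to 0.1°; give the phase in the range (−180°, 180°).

Substitute s = j294:
Numerator: 500 = 500 + j0
Denominator: (j294)^2 + 602(j294) + 51000 = -35436 + j176988
|N| = √(500² + 0²) ≈ 500, ∠N ≈ 0.00°
|D| = √(35436² + 176988²) ≈ 1.805e+05, ∠D ≈ 101.32°
|L| = 500 / 1.805e+05 ≈ 0.0027701
Gain = 20 log₁₀(0.0027701) ≈ -51.15 dB
∠L = 0.00° − 101.32° = -101.32°

Substitute s = j1020:
Numerator: 500 = 500 + j0
Denominator: (j1020)^2 + 602(j1020) + 51000 = -989400 + j614040
|N| = √(500² + 0²) ≈ 500, ∠N ≈ 0.00°
|D| = √(989400² + 614040²) ≈ 1.1645e+06, ∠D ≈ 148.18°
|L| = 500 / 1.1645e+06 ≈ 0.00042937
Gain = 20 log₁₀(0.00042937) ≈ -67.34 dB
∠L = 0.00° − 148.18° = -148.18°

ω = 294: -51.2 dB, -101.3°; ω = 1020: -67.3 dB, -148.2°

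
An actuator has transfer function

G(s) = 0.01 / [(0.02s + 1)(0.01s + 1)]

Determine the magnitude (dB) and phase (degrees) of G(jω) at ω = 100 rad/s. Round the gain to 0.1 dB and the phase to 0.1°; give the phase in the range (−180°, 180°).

-50.0 dB, -108.4°

At ω = 100 rad/s:
pole (1 + j100·0.02) = 1 + j2 → |·| ≈ 2.2361, ∠ ≈ 63.43°
pole (1 + j100·0.01) = 1 + j1 → |·| ≈ 1.4142, ∠ ≈ 45.00°
|G| = 0.01 · 1 / (2.2361 · 1.4142) ≈ 0.0031623
Gain = 20 log₁₀(0.0031623) ≈ -50.00 dB
∠G = (0°) − (63.43° + 45.00°) = -108.43°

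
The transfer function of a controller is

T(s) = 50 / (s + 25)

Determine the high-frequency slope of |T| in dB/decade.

-20 dB/decade

Each pole contributes −20 dB/decade at high frequency; each zero contributes +20 dB/decade.
Net: 0 zero(s) − 1 pole(s) → -20 dB/decade.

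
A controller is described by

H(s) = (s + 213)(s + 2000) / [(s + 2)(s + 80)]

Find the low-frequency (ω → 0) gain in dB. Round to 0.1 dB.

68.5 dB

H(0) = 1·213·2000 / (2·80) = 2662.5
20 log₁₀(2662.5) ≈ 68.51 dB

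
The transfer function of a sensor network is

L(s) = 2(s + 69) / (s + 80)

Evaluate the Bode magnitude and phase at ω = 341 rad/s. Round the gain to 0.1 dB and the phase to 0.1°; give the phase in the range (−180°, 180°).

6.0 dB, 1.8°

At s = jω = j341:
zero (s+69): 69 + j341 → |·| = √(69²+341²) = √121042 ≈ 347.91, ∠ = arctan(341/69) ≈ 78.56°
pole (s+80): 80 + j341 → |·| = √(80²+341²) = √122681 ≈ 350.26, ∠ = arctan(341/80) ≈ 76.80°
|L| = 2 · 347.91 / 350.26 ≈ 1.9866
Gain = 20 log₁₀(1.9866) ≈ 5.96 dB
∠L = 78.56° − 76.80° = 1.76°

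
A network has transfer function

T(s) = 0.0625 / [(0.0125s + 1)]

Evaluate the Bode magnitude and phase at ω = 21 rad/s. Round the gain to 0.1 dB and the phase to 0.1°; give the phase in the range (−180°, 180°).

-24.4 dB, -14.7°

At ω = 21 rad/s:
pole (1 + j21·0.0125) = 1 + j0.2625 → |·| ≈ 1.0339, ∠ ≈ 14.71°
|T| = 0.0625 · 1 / (1.0339) ≈ 0.060451
Gain = 20 log₁₀(0.060451) ≈ -24.37 dB
∠T = (0°) − (14.71°) = -14.71°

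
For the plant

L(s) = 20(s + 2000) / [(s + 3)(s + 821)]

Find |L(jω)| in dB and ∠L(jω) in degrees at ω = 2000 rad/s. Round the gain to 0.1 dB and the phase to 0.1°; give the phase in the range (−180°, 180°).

At s = jω = j2000:
zero (s+2000): 2000 + j2000 → |·| = √(2000²+2000²) = √8000000 ≈ 2828.4, ∠ = arctan(2000/2000) ≈ 45.00°
pole (s+3): 3 + j2000 → |·| = √(3²+2000²) = √4000009 ≈ 2000, ∠ = arctan(2000/3) ≈ 89.91°
pole (s+821): 821 + j2000 → |·| = √(821²+2000²) = √4674041 ≈ 2162, ∠ = arctan(2000/821) ≈ 67.68°
|L| = 20 · 2828.4 / 4.324e+06 ≈ 0.013082
Gain = 20 log₁₀(0.013082) ≈ -37.67 dB
∠L = 45.00° − 157.59° = -112.59°

-37.7 dB, -112.6°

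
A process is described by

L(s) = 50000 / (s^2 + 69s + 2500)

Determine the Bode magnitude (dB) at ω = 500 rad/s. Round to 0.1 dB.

-14.0 dB

At s = jω = j500:
quadratic: (j500)² + 69·j500 + 2500 = -247500 + j34500 → |·| ≈ 2.4989e+05, ∠ ≈ 172.06°
|L| = 50000 / 2.4989e+05 ≈ 0.20009
Gain = 20 log₁₀(0.20009) ≈ -13.98 dB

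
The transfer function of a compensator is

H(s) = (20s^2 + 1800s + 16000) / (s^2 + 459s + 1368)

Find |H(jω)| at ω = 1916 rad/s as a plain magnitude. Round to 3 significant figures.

19.5

Substitute s = j1916:
Numerator: 20(j1916)^2 + 1800(j1916) + 16000 = -73405120 + j3448800
Denominator: (j1916)^2 + 459(j1916) + 1368 = -3669688 + j879444
|N| = √(73405120² + 3448800²) ≈ 7.3486e+07, ∠N ≈ 177.31°
|D| = √(3669688² + 879444²) ≈ 3.7736e+06, ∠D ≈ 166.52°
|H| = 7.3486e+07 / 3.7736e+06 ≈ 19.474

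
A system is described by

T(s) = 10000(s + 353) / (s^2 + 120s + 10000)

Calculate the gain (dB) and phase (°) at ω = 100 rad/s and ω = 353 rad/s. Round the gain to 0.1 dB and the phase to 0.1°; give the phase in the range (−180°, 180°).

ω = 100: 49.7 dB, -74.2°; ω = 353: 32.2 dB, -114.7°

At s = jω = j100:
zero (s+353): 353 + j100 → |·| = √(353²+100²) = √134609 ≈ 366.89, ∠ = arctan(100/353) ≈ 15.82°
quadratic: (j100)² + 120·j100 + 10000 = 0 + j12000 → |·| ≈ 12000, ∠ ≈ 90.00°
|T| = 10000 · 366.89 / 12000 ≈ 305.74
Gain = 20 log₁₀(305.74) ≈ 49.71 dB
∠T = 15.82° − 90.00° = -74.18°

At s = jω = j353:
zero (s+353): 353 + j353 → |·| = √(353²+353²) = √249218 ≈ 499.22, ∠ = arctan(353/353) ≈ 45.00°
quadratic: (j353)² + 120·j353 + 10000 = -114609 + j42360 → |·| ≈ 1.2219e+05, ∠ ≈ 159.72°
|T| = 10000 · 499.22 / 1.2219e+05 ≈ 40.856
Gain = 20 log₁₀(40.856) ≈ 32.23 dB
∠T = 45.00° − 159.72° = -114.72°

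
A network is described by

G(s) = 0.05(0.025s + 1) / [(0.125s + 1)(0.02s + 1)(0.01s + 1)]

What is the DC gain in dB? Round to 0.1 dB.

-26.0 dB

G(0) = 0.05 · 1 / 1 = 0.05
20 log₁₀(0.05) ≈ -26.02 dB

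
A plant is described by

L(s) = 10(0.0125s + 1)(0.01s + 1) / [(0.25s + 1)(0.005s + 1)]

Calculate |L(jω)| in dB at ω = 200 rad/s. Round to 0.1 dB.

At ω = 200 rad/s:
zero (1 + j200·0.0125) = 1 + j2.5 → |·| ≈ 2.6926, ∠ ≈ 68.20°
zero (1 + j200·0.01) = 1 + j2 → |·| ≈ 2.2361, ∠ ≈ 63.43°
pole (1 + j200·0.25) = 1 + j50 → |·| ≈ 50.01, ∠ ≈ 88.85°
pole (1 + j200·0.005) = 1 + j1 → |·| ≈ 1.4142, ∠ ≈ 45.00°
|L| = 10 · 2.6926 · 2.2361 / (50.01 · 1.4142) ≈ 0.85132
Gain = 20 log₁₀(0.85132) ≈ -1.40 dB

-1.4 dB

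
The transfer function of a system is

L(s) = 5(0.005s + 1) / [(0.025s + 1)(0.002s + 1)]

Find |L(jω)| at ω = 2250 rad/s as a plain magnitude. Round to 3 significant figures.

At ω = 2250 rad/s:
zero (1 + j2250·0.005) = 1 + j11.25 → |·| ≈ 11.294, ∠ ≈ 84.92°
pole (1 + j2250·0.025) = 1 + j56.25 → |·| ≈ 56.259, ∠ ≈ 88.98°
pole (1 + j2250·0.002) = 1 + j4.5 → |·| ≈ 4.6098, ∠ ≈ 77.47°
|L| = 5 · 11.294 / (56.259 · 4.6098) ≈ 0.21774

0.218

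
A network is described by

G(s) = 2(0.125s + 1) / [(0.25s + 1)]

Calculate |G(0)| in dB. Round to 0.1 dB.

G(0) = 2 · 1 / 1 = 2
20 log₁₀(2) ≈ 6.02 dB

6.0 dB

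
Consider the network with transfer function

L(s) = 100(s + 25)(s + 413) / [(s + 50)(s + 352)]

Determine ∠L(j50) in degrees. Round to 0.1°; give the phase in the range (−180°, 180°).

17.3°

At s = jω = j50:
zero (s+25): 25 + j50 → |·| = √(25²+50²) = √3125 ≈ 55.902, ∠ = arctan(50/25) ≈ 63.43°
zero (s+413): 413 + j50 → |·| = √(413²+50²) = √173069 ≈ 416.02, ∠ = arctan(50/413) ≈ 6.90°
pole (s+50): 50 + j50 → |·| = √(50²+50²) = √5000 ≈ 70.711, ∠ = arctan(50/50) ≈ 45.00°
pole (s+352): 352 + j50 → |·| = √(352²+50²) = √126404 ≈ 355.53, ∠ = arctan(50/352) ≈ 8.08°
∠L = 70.33° − 53.08° = 17.25°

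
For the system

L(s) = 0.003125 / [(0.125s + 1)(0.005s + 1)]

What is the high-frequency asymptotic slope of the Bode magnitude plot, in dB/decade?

-40 dB/decade

Each pole contributes −20 dB/decade at high frequency; each zero contributes +20 dB/decade.
Net: 0 zero(s) − 2 pole(s) → -40 dB/decade.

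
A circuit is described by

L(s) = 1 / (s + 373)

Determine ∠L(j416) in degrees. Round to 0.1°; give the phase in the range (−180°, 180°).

Substitute s = j416:
Numerator: 1 = 1 + j0
Denominator: (j416) + 373 = 373 + j416
|N| = √(1² + 0²) ≈ 1, ∠N ≈ 0.00°
|D| = √(373² + 416²) ≈ 558.74, ∠D ≈ 48.12°
∠L = 0.00° − 48.12° = -48.12°

-48.1°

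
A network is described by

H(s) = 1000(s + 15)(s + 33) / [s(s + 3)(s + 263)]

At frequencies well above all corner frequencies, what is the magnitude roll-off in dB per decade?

Each pole contributes −20 dB/decade at high frequency; each zero contributes +20 dB/decade.
Net: 2 zero(s) − 3 pole(s) → -20 dB/decade.

-20 dB/decade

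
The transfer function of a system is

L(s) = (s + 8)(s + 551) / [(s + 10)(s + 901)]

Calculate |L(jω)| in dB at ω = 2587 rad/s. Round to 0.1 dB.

-0.3 dB

At s = jω = j2587:
zero (s+8): 8 + j2587 → |·| = √(8²+2587²) = √6692633 ≈ 2587, ∠ = arctan(2587/8) ≈ 89.82°
zero (s+551): 551 + j2587 → |·| = √(551²+2587²) = √6996170 ≈ 2645, ∠ = arctan(2587/551) ≈ 77.98°
pole (s+10): 10 + j2587 → |·| = √(10²+2587²) = √6692669 ≈ 2587, ∠ = arctan(2587/10) ≈ 89.78°
pole (s+901): 901 + j2587 → |·| = √(901²+2587²) = √7504370 ≈ 2739.4, ∠ = arctan(2587/901) ≈ 70.80°
|L| = 1 · 6.8426e+06 / 7.0868e+06 ≈ 0.96554
Gain = 20 log₁₀(0.96554) ≈ -0.30 dB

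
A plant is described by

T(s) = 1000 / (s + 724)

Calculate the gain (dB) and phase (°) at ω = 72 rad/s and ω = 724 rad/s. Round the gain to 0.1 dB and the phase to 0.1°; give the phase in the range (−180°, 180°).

ω = 72: 2.8 dB, -5.7°; ω = 724: -0.2 dB, -45.0°

At s = jω = j72:
pole (s+724): 724 + j72 → |·| = √(724²+72²) = √529360 ≈ 727.57, ∠ = arctan(72/724) ≈ 5.68°
|T| = 1000 / 727.57 ≈ 1.3744
Gain = 20 log₁₀(1.3744) ≈ 2.76 dB
∠T = 0.00° − 5.68° = -5.68°

At s = jω = j724:
pole (s+724): 724 + j724 → |·| = √(724²+724²) = √1048352 ≈ 1023.9, ∠ = arctan(724/724) ≈ 45.00°
|T| = 1000 / 1023.9 ≈ 0.97666
Gain = 20 log₁₀(0.97666) ≈ -0.21 dB
∠T = 0.00° − 45.00° = -45.00°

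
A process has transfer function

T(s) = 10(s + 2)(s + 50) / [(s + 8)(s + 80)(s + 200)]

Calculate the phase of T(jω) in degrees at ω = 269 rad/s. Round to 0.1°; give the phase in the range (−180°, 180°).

At s = jω = j269:
zero (s+2): 2 + j269 → |·| = √(2²+269²) = √72365 ≈ 269.01, ∠ = arctan(269/2) ≈ 89.57°
zero (s+50): 50 + j269 → |·| = √(50²+269²) = √74861 ≈ 273.61, ∠ = arctan(269/50) ≈ 79.47°
pole (s+8): 8 + j269 → |·| = √(8²+269²) = √72425 ≈ 269.12, ∠ = arctan(269/8) ≈ 88.30°
pole (s+80): 80 + j269 → |·| = √(80²+269²) = √78761 ≈ 280.64, ∠ = arctan(269/80) ≈ 73.44°
pole (s+200): 200 + j269 → |·| = √(200²+269²) = √112361 ≈ 335.2, ∠ = arctan(269/200) ≈ 53.37°
∠T = 169.04° − 215.11° = -46.07°

-46.1°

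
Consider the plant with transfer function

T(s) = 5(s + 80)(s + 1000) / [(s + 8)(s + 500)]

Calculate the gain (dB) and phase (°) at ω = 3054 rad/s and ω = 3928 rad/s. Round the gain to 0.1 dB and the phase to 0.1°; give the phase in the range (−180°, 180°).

At s = jω = j3054:
zero (s+80): 80 + j3054 → |·| = √(80²+3054²) = √9333316 ≈ 3055, ∠ = arctan(3054/80) ≈ 88.50°
zero (s+1000): 1000 + j3054 → |·| = √(1000²+3054²) = √10326916 ≈ 3213.6, ∠ = arctan(3054/1000) ≈ 71.87°
pole (s+8): 8 + j3054 → |·| = √(8²+3054²) = √9326980 ≈ 3054, ∠ = arctan(3054/8) ≈ 89.85°
pole (s+500): 500 + j3054 → |·| = √(500²+3054²) = √9576916 ≈ 3094.7, ∠ = arctan(3054/500) ≈ 80.70°
|T| = 5 · 9.8175e+06 / 9.4512e+06 ≈ 5.1938
Gain = 20 log₁₀(5.1938) ≈ 14.31 dB
∠T = 160.37° − 170.55° = -10.18°

At s = jω = j3928:
zero (s+80): 80 + j3928 → |·| = √(80²+3928²) = √15435584 ≈ 3928.8, ∠ = arctan(3928/80) ≈ 88.83°
zero (s+1000): 1000 + j3928 → |·| = √(1000²+3928²) = √16429184 ≈ 4053.3, ∠ = arctan(3928/1000) ≈ 75.72°
pole (s+8): 8 + j3928 → |·| = √(8²+3928²) = √15429248 ≈ 3928, ∠ = arctan(3928/8) ≈ 89.88°
pole (s+500): 500 + j3928 → |·| = √(500²+3928²) = √15679184 ≈ 3959.7, ∠ = arctan(3928/500) ≈ 82.75°
|T| = 5 · 1.5925e+07 / 1.5554e+07 ≈ 5.1193
Gain = 20 log₁₀(5.1193) ≈ 14.18 dB
∠T = 164.55° − 172.63° = -8.08°

ω = 3054: 14.3 dB, -10.2°; ω = 3928: 14.2 dB, -8.1°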